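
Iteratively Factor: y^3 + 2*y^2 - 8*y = (y - 2)*(y^2 + 4*y) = (y - 2)*(y + 4)*(y)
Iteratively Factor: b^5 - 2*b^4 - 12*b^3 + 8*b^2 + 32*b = (b - 2)*(b^4 - 12*b^2 - 16*b) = (b - 2)*(b + 2)*(b^3 - 2*b^2 - 8*b) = (b - 2)*(b + 2)^2*(b^2 - 4*b) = (b - 4)*(b - 2)*(b + 2)^2*(b)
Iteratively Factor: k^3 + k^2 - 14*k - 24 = (k + 3)*(k^2 - 2*k - 8) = (k + 2)*(k + 3)*(k - 4)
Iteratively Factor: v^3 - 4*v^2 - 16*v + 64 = (v - 4)*(v^2 - 16) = (v - 4)*(v + 4)*(v - 4)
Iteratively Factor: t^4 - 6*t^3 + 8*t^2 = (t - 2)*(t^3 - 4*t^2) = (t - 4)*(t - 2)*(t^2) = t*(t - 4)*(t - 2)*(t)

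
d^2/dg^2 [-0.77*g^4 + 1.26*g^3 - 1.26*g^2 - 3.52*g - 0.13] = -9.24*g^2 + 7.56*g - 2.52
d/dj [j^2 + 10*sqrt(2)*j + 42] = 2*j + 10*sqrt(2)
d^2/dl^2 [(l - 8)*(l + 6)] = 2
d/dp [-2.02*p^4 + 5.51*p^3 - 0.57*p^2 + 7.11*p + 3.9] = -8.08*p^3 + 16.53*p^2 - 1.14*p + 7.11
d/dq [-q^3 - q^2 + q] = -3*q^2 - 2*q + 1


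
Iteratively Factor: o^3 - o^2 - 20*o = (o - 5)*(o^2 + 4*o) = o*(o - 5)*(o + 4)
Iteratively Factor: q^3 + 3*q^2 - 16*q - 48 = (q + 4)*(q^2 - q - 12) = (q - 4)*(q + 4)*(q + 3)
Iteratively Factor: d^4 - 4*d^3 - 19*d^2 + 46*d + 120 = (d + 3)*(d^3 - 7*d^2 + 2*d + 40) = (d + 2)*(d + 3)*(d^2 - 9*d + 20) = (d - 5)*(d + 2)*(d + 3)*(d - 4)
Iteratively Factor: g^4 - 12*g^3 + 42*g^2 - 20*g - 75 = (g - 3)*(g^3 - 9*g^2 + 15*g + 25) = (g - 5)*(g - 3)*(g^2 - 4*g - 5) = (g - 5)^2*(g - 3)*(g + 1)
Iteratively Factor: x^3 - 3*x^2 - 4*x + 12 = (x - 3)*(x^2 - 4) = (x - 3)*(x - 2)*(x + 2)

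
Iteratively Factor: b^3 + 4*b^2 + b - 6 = (b + 3)*(b^2 + b - 2) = (b - 1)*(b + 3)*(b + 2)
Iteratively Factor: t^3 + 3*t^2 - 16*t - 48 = (t + 4)*(t^2 - t - 12) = (t - 4)*(t + 4)*(t + 3)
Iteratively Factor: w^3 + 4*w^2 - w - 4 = (w + 4)*(w^2 - 1) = (w - 1)*(w + 4)*(w + 1)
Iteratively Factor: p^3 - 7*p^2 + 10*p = (p - 5)*(p^2 - 2*p) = p*(p - 5)*(p - 2)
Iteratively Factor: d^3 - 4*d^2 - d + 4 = (d - 1)*(d^2 - 3*d - 4) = (d - 4)*(d - 1)*(d + 1)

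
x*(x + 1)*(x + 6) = x^3 + 7*x^2 + 6*x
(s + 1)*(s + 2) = s^2 + 3*s + 2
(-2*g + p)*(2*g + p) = -4*g^2 + p^2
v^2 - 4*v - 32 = (v - 8)*(v + 4)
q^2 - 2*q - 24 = (q - 6)*(q + 4)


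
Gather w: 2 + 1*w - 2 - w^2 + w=-w^2 + 2*w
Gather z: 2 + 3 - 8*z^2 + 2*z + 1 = -8*z^2 + 2*z + 6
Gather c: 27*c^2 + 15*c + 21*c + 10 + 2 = 27*c^2 + 36*c + 12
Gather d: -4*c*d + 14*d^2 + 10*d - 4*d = 14*d^2 + d*(6 - 4*c)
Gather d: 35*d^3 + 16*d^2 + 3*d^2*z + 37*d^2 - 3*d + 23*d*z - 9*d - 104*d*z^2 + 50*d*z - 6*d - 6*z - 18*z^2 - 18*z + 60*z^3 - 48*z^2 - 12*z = 35*d^3 + d^2*(3*z + 53) + d*(-104*z^2 + 73*z - 18) + 60*z^3 - 66*z^2 - 36*z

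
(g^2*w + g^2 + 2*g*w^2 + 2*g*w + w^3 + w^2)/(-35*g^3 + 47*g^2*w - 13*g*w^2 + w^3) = (g^2*w + g^2 + 2*g*w^2 + 2*g*w + w^3 + w^2)/(-35*g^3 + 47*g^2*w - 13*g*w^2 + w^3)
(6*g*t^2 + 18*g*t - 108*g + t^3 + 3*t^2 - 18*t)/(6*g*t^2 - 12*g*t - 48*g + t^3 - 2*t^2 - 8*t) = (t^2 + 3*t - 18)/(t^2 - 2*t - 8)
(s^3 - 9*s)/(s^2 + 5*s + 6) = s*(s - 3)/(s + 2)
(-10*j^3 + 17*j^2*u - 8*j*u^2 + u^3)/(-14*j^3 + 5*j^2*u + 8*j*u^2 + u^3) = (10*j^2 - 7*j*u + u^2)/(14*j^2 + 9*j*u + u^2)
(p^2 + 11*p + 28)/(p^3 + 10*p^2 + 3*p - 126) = (p + 4)/(p^2 + 3*p - 18)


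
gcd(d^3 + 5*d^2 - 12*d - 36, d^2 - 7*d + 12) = d - 3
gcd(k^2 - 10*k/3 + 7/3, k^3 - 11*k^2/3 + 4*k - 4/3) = k - 1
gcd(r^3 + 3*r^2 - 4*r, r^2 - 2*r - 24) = r + 4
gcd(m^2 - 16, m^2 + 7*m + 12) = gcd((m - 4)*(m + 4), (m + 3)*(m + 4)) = m + 4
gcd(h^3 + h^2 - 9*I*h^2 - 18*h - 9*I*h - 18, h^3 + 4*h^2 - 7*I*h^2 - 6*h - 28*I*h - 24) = h - 6*I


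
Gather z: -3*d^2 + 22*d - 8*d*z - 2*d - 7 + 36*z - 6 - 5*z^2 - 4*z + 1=-3*d^2 + 20*d - 5*z^2 + z*(32 - 8*d) - 12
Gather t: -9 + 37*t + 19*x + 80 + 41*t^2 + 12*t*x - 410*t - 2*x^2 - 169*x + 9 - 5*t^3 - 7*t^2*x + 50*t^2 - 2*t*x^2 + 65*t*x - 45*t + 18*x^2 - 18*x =-5*t^3 + t^2*(91 - 7*x) + t*(-2*x^2 + 77*x - 418) + 16*x^2 - 168*x + 80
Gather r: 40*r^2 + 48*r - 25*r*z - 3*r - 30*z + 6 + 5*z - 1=40*r^2 + r*(45 - 25*z) - 25*z + 5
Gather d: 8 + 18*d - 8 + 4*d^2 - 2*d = 4*d^2 + 16*d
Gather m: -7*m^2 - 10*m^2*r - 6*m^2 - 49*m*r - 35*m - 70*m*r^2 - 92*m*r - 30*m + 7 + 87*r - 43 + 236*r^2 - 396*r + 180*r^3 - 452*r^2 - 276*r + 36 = m^2*(-10*r - 13) + m*(-70*r^2 - 141*r - 65) + 180*r^3 - 216*r^2 - 585*r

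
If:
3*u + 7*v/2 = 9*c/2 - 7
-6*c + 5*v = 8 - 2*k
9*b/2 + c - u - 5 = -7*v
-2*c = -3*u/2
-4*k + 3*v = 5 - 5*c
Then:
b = 1355/243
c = -329/36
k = -1091/72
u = -329/27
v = -119/36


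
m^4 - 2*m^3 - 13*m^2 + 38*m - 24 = (m - 3)*(m - 2)*(m - 1)*(m + 4)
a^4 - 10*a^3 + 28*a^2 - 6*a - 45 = (a - 5)*(a - 3)^2*(a + 1)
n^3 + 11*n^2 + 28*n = n*(n + 4)*(n + 7)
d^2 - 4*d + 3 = (d - 3)*(d - 1)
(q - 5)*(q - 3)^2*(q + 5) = q^4 - 6*q^3 - 16*q^2 + 150*q - 225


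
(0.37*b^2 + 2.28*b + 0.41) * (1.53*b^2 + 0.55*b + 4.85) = 0.5661*b^4 + 3.6919*b^3 + 3.6758*b^2 + 11.2835*b + 1.9885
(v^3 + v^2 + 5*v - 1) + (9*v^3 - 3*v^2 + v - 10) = 10*v^3 - 2*v^2 + 6*v - 11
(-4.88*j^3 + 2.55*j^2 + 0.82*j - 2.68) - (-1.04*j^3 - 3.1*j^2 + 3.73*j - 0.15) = -3.84*j^3 + 5.65*j^2 - 2.91*j - 2.53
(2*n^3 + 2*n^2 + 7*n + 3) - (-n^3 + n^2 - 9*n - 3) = 3*n^3 + n^2 + 16*n + 6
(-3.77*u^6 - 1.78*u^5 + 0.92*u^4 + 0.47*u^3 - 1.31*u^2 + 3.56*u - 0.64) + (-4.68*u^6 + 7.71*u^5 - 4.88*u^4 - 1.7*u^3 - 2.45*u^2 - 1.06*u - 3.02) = -8.45*u^6 + 5.93*u^5 - 3.96*u^4 - 1.23*u^3 - 3.76*u^2 + 2.5*u - 3.66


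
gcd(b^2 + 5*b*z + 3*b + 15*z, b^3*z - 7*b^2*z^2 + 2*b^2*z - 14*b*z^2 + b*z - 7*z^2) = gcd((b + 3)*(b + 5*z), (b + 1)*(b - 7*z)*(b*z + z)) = 1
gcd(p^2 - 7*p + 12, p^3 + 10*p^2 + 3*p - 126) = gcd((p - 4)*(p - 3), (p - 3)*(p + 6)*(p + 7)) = p - 3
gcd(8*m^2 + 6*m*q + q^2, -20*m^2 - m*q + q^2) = 4*m + q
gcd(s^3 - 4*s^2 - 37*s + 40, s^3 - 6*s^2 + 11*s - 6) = s - 1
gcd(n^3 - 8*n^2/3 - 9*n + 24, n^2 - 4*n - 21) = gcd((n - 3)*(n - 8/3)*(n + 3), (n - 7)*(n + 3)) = n + 3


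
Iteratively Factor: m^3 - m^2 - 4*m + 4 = (m - 1)*(m^2 - 4) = (m - 2)*(m - 1)*(m + 2)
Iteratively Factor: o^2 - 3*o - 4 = (o + 1)*(o - 4)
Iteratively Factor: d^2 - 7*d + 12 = (d - 4)*(d - 3)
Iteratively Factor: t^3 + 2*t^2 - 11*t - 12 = (t - 3)*(t^2 + 5*t + 4) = (t - 3)*(t + 4)*(t + 1)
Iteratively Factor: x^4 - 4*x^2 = (x)*(x^3 - 4*x) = x*(x + 2)*(x^2 - 2*x) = x*(x - 2)*(x + 2)*(x)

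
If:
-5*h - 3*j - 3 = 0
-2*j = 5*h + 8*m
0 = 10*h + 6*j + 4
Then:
No Solution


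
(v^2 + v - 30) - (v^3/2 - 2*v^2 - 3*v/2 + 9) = -v^3/2 + 3*v^2 + 5*v/2 - 39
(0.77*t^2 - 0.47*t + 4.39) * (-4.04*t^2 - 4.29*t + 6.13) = -3.1108*t^4 - 1.4045*t^3 - 10.9992*t^2 - 21.7142*t + 26.9107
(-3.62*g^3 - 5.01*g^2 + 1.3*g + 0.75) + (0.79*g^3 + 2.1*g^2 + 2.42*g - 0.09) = -2.83*g^3 - 2.91*g^2 + 3.72*g + 0.66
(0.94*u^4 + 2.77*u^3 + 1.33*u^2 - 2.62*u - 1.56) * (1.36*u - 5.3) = 1.2784*u^5 - 1.2148*u^4 - 12.8722*u^3 - 10.6122*u^2 + 11.7644*u + 8.268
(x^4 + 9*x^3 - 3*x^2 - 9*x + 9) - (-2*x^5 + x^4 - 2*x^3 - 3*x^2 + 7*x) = 2*x^5 + 11*x^3 - 16*x + 9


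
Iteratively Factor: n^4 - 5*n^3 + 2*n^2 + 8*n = (n)*(n^3 - 5*n^2 + 2*n + 8) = n*(n - 2)*(n^2 - 3*n - 4) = n*(n - 2)*(n + 1)*(n - 4)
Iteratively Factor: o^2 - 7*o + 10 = (o - 2)*(o - 5)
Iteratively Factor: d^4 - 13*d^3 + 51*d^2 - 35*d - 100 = (d - 5)*(d^3 - 8*d^2 + 11*d + 20) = (d - 5)^2*(d^2 - 3*d - 4) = (d - 5)^2*(d - 4)*(d + 1)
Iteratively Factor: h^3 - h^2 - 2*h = (h - 2)*(h^2 + h) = h*(h - 2)*(h + 1)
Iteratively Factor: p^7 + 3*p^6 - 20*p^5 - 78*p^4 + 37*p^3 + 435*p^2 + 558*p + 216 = (p - 4)*(p^6 + 7*p^5 + 8*p^4 - 46*p^3 - 147*p^2 - 153*p - 54) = (p - 4)*(p + 1)*(p^5 + 6*p^4 + 2*p^3 - 48*p^2 - 99*p - 54) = (p - 4)*(p + 1)*(p + 2)*(p^4 + 4*p^3 - 6*p^2 - 36*p - 27) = (p - 4)*(p - 3)*(p + 1)*(p + 2)*(p^3 + 7*p^2 + 15*p + 9) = (p - 4)*(p - 3)*(p + 1)^2*(p + 2)*(p^2 + 6*p + 9) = (p - 4)*(p - 3)*(p + 1)^2*(p + 2)*(p + 3)*(p + 3)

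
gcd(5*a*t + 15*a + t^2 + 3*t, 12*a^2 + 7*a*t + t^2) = 1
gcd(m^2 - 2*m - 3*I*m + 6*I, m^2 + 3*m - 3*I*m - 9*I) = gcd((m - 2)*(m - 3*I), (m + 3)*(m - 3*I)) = m - 3*I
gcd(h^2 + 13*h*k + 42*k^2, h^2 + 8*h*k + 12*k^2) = h + 6*k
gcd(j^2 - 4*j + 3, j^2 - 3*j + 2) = j - 1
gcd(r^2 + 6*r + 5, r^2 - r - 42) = 1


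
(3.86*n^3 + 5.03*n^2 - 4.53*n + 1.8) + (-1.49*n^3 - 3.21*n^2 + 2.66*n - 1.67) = 2.37*n^3 + 1.82*n^2 - 1.87*n + 0.13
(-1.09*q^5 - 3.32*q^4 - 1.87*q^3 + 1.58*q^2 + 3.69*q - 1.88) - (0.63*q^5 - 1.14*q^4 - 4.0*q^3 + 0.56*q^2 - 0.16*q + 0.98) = -1.72*q^5 - 2.18*q^4 + 2.13*q^3 + 1.02*q^2 + 3.85*q - 2.86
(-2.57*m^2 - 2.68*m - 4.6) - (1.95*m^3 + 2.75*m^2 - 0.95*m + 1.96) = -1.95*m^3 - 5.32*m^2 - 1.73*m - 6.56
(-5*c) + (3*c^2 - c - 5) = 3*c^2 - 6*c - 5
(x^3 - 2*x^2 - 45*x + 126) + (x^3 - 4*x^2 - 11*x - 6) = 2*x^3 - 6*x^2 - 56*x + 120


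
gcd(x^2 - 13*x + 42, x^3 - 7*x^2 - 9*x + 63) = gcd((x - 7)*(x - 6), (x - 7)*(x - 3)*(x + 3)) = x - 7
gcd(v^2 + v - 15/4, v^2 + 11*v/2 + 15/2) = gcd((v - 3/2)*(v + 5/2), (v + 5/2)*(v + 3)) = v + 5/2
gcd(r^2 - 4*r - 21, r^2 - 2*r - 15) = r + 3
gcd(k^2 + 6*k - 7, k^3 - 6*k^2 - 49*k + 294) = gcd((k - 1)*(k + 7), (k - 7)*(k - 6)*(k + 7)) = k + 7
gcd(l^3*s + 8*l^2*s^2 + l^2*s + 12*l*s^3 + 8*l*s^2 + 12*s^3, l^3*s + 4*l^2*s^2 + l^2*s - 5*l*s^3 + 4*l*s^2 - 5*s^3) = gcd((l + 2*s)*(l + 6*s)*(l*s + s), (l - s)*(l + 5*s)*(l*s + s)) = l*s + s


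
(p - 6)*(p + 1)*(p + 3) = p^3 - 2*p^2 - 21*p - 18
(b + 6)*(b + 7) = b^2 + 13*b + 42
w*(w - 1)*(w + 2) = w^3 + w^2 - 2*w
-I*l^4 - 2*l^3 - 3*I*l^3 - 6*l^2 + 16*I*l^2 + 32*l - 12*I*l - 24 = (l - 2)*(l + 6)*(l - 2*I)*(-I*l + I)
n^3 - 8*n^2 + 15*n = n*(n - 5)*(n - 3)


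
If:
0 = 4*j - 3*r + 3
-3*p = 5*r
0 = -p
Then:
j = -3/4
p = 0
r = 0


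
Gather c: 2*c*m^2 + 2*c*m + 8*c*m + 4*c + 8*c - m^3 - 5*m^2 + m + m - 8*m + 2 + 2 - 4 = c*(2*m^2 + 10*m + 12) - m^3 - 5*m^2 - 6*m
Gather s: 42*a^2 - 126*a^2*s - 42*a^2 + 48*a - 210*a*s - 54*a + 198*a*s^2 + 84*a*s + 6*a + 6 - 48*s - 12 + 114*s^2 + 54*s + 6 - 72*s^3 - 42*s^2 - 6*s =-72*s^3 + s^2*(198*a + 72) + s*(-126*a^2 - 126*a)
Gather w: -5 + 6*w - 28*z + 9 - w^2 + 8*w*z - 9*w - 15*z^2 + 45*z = -w^2 + w*(8*z - 3) - 15*z^2 + 17*z + 4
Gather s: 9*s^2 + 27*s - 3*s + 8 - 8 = 9*s^2 + 24*s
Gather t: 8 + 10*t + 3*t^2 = 3*t^2 + 10*t + 8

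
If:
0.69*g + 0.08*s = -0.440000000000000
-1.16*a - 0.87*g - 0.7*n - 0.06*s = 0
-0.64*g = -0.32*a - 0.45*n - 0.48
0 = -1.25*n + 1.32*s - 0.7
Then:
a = 2.33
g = -0.35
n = -3.22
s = -2.52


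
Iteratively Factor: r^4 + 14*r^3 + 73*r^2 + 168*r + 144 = (r + 3)*(r^3 + 11*r^2 + 40*r + 48) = (r + 3)*(r + 4)*(r^2 + 7*r + 12) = (r + 3)^2*(r + 4)*(r + 4)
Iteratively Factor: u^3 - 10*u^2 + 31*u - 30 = (u - 2)*(u^2 - 8*u + 15) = (u - 5)*(u - 2)*(u - 3)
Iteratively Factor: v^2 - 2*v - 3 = (v + 1)*(v - 3)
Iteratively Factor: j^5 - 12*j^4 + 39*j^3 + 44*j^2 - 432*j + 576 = (j + 3)*(j^4 - 15*j^3 + 84*j^2 - 208*j + 192) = (j - 4)*(j + 3)*(j^3 - 11*j^2 + 40*j - 48) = (j - 4)^2*(j + 3)*(j^2 - 7*j + 12) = (j - 4)^2*(j - 3)*(j + 3)*(j - 4)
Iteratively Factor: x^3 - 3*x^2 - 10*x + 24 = (x - 4)*(x^2 + x - 6) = (x - 4)*(x - 2)*(x + 3)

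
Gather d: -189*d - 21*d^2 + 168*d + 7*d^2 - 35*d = -14*d^2 - 56*d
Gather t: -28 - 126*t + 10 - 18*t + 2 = -144*t - 16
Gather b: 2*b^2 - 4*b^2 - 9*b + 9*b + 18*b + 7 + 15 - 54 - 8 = -2*b^2 + 18*b - 40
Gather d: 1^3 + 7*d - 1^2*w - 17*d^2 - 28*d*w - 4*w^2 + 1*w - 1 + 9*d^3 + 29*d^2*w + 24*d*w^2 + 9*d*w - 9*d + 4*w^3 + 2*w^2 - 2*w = 9*d^3 + d^2*(29*w - 17) + d*(24*w^2 - 19*w - 2) + 4*w^3 - 2*w^2 - 2*w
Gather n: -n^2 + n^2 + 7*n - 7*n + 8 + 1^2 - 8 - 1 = 0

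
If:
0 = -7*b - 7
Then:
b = -1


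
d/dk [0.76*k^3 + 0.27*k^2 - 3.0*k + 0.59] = 2.28*k^2 + 0.54*k - 3.0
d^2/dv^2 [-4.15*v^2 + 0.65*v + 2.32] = -8.30000000000000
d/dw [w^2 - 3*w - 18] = 2*w - 3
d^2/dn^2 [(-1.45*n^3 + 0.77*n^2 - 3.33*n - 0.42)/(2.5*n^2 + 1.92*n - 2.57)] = (-3.5527136788005e-15*n^4 - 78.34006*n^3 + 56.86278*n^2 - 197.93013*n - 31.185134)/(15.625*n^6 + 36.0*n^5 - 20.5395*n^4 - 66.938112*n^3 + 21.114606*n^2 + 38.044224*n - 16.974593)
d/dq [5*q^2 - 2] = 10*q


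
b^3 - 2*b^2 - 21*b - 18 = (b - 6)*(b + 1)*(b + 3)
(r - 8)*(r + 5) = r^2 - 3*r - 40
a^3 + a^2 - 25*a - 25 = (a - 5)*(a + 1)*(a + 5)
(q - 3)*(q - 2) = q^2 - 5*q + 6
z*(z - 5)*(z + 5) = z^3 - 25*z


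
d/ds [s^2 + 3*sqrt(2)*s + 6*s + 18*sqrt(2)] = 2*s + 3*sqrt(2) + 6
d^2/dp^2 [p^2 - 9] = 2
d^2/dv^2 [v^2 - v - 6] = 2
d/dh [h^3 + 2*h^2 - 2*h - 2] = 3*h^2 + 4*h - 2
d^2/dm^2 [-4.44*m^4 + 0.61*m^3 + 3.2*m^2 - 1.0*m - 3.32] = -53.28*m^2 + 3.66*m + 6.4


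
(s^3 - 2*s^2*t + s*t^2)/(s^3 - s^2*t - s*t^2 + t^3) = s/(s + t)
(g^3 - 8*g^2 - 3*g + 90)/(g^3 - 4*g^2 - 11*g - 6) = (g^2 - 2*g - 15)/(g^2 + 2*g + 1)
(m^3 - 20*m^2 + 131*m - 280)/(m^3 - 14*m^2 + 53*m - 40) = (m - 7)/(m - 1)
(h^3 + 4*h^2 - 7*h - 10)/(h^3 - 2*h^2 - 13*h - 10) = (h^2 + 3*h - 10)/(h^2 - 3*h - 10)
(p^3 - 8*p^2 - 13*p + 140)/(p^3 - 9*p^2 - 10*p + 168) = (p - 5)/(p - 6)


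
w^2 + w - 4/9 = (w - 1/3)*(w + 4/3)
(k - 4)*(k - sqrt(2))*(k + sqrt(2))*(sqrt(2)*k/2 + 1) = sqrt(2)*k^4/2 - 2*sqrt(2)*k^3 + k^3 - 4*k^2 - sqrt(2)*k^2 - 2*k + 4*sqrt(2)*k + 8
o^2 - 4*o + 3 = (o - 3)*(o - 1)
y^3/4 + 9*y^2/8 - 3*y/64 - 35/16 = (y/4 + 1)*(y - 5/4)*(y + 7/4)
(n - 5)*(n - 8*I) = n^2 - 5*n - 8*I*n + 40*I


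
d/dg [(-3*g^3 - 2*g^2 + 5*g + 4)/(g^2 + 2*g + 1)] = -3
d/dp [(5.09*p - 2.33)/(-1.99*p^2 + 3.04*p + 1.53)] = (10.1291*p^2 - 9.2734*p + 14.8709)/(3.9601*p^4 - 12.0992*p^3 + 3.1522*p^2 + 9.3024*p + 2.3409)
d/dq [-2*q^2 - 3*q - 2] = -4*q - 3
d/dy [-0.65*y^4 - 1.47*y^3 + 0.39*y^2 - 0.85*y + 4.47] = -2.6*y^3 - 4.41*y^2 + 0.78*y - 0.85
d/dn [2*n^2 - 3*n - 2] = 4*n - 3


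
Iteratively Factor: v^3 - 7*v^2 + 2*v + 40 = (v - 4)*(v^2 - 3*v - 10) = (v - 4)*(v + 2)*(v - 5)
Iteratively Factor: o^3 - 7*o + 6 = (o + 3)*(o^2 - 3*o + 2) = (o - 1)*(o + 3)*(o - 2)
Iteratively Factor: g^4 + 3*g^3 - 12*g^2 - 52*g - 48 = (g + 3)*(g^3 - 12*g - 16) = (g + 2)*(g + 3)*(g^2 - 2*g - 8) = (g + 2)^2*(g + 3)*(g - 4)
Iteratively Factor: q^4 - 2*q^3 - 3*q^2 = (q)*(q^3 - 2*q^2 - 3*q) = q*(q - 3)*(q^2 + q) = q^2*(q - 3)*(q + 1)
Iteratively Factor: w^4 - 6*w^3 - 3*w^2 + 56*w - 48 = (w - 4)*(w^3 - 2*w^2 - 11*w + 12) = (w - 4)*(w - 1)*(w^2 - w - 12) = (w - 4)^2*(w - 1)*(w + 3)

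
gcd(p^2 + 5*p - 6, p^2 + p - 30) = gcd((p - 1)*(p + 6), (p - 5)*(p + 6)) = p + 6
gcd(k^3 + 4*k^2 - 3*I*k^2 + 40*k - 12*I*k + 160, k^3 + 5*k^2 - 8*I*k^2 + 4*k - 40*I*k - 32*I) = k^2 + k*(4 - 8*I) - 32*I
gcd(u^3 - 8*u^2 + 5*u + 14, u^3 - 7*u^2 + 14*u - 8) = u - 2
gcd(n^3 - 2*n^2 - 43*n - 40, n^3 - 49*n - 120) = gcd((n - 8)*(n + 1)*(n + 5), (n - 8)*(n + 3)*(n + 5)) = n^2 - 3*n - 40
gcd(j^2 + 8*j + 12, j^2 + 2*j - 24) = j + 6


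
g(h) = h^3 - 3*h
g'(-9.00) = 240.00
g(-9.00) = -702.00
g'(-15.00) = 672.00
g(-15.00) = -3330.00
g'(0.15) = -2.93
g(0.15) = -0.45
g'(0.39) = -2.54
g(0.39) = -1.11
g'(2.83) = 21.03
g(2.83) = 14.18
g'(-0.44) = -2.42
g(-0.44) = 1.23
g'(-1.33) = 2.31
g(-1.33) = 1.64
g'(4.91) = 69.32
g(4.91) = 103.64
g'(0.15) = -2.93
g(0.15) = -0.45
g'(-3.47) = 33.12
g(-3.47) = -31.37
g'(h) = 3*h^2 - 3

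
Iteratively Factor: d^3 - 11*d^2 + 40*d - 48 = (d - 4)*(d^2 - 7*d + 12) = (d - 4)*(d - 3)*(d - 4)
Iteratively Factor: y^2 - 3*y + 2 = (y - 2)*(y - 1)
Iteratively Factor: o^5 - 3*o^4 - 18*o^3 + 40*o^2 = (o)*(o^4 - 3*o^3 - 18*o^2 + 40*o) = o^2*(o^3 - 3*o^2 - 18*o + 40) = o^2*(o - 5)*(o^2 + 2*o - 8) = o^2*(o - 5)*(o - 2)*(o + 4)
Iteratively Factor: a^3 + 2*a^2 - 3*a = (a + 3)*(a^2 - a) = (a - 1)*(a + 3)*(a)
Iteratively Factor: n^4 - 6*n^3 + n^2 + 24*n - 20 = (n + 2)*(n^3 - 8*n^2 + 17*n - 10) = (n - 5)*(n + 2)*(n^2 - 3*n + 2) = (n - 5)*(n - 2)*(n + 2)*(n - 1)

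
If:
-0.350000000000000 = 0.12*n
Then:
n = -2.92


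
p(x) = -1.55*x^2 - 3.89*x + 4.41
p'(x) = -3.1*x - 3.89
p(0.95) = -0.68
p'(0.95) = -6.84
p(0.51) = 2.02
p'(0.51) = -5.47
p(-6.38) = -33.86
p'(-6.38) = 15.89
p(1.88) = -8.38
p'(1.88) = -9.72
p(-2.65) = 3.83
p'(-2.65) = 4.32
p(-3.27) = 0.56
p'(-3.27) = 6.25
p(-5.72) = -24.05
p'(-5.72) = 13.84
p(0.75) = 0.62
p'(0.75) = -6.22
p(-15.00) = -285.99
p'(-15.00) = 42.61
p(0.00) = 4.41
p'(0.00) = -3.89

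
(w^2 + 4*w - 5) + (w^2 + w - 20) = 2*w^2 + 5*w - 25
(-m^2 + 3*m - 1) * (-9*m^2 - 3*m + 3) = 9*m^4 - 24*m^3 - 3*m^2 + 12*m - 3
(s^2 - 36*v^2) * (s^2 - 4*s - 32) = s^4 - 4*s^3 - 36*s^2*v^2 - 32*s^2 + 144*s*v^2 + 1152*v^2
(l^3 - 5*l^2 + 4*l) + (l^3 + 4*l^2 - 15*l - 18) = 2*l^3 - l^2 - 11*l - 18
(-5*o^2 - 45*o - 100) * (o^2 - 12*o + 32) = -5*o^4 + 15*o^3 + 280*o^2 - 240*o - 3200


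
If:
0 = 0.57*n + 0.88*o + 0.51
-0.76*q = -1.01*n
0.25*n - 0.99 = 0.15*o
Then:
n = 2.60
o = -2.26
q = 3.46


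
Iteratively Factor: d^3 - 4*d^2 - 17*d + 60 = (d - 5)*(d^2 + d - 12) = (d - 5)*(d - 3)*(d + 4)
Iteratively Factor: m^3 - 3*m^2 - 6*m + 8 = (m - 1)*(m^2 - 2*m - 8) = (m - 4)*(m - 1)*(m + 2)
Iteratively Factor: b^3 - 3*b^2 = (b)*(b^2 - 3*b) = b*(b - 3)*(b)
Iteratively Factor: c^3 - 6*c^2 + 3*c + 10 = (c - 2)*(c^2 - 4*c - 5) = (c - 5)*(c - 2)*(c + 1)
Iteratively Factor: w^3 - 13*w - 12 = (w + 3)*(w^2 - 3*w - 4) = (w + 1)*(w + 3)*(w - 4)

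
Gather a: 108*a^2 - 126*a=108*a^2 - 126*a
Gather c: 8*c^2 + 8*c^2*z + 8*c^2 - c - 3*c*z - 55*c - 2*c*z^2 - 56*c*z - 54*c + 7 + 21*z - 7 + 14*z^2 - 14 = c^2*(8*z + 16) + c*(-2*z^2 - 59*z - 110) + 14*z^2 + 21*z - 14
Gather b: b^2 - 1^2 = b^2 - 1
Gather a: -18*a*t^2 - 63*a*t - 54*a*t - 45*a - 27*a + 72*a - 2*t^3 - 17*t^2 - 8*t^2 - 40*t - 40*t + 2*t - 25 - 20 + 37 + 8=a*(-18*t^2 - 117*t) - 2*t^3 - 25*t^2 - 78*t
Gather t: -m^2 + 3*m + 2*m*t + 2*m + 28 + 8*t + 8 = -m^2 + 5*m + t*(2*m + 8) + 36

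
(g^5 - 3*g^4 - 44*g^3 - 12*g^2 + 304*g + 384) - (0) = g^5 - 3*g^4 - 44*g^3 - 12*g^2 + 304*g + 384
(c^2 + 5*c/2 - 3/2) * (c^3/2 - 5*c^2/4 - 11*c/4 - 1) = c^5/2 - 53*c^3/8 - 6*c^2 + 13*c/8 + 3/2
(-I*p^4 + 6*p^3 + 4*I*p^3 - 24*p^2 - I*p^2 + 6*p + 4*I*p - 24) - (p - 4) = -I*p^4 + 6*p^3 + 4*I*p^3 - 24*p^2 - I*p^2 + 5*p + 4*I*p - 20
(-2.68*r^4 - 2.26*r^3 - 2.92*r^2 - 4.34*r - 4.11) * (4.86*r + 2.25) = -13.0248*r^5 - 17.0136*r^4 - 19.2762*r^3 - 27.6624*r^2 - 29.7396*r - 9.2475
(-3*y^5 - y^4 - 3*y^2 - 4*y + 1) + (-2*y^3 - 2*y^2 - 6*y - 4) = -3*y^5 - y^4 - 2*y^3 - 5*y^2 - 10*y - 3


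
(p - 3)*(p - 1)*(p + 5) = p^3 + p^2 - 17*p + 15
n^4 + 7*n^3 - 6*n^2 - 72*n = n*(n - 3)*(n + 4)*(n + 6)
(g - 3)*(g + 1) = g^2 - 2*g - 3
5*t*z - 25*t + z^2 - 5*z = (5*t + z)*(z - 5)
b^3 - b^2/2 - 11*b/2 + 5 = (b - 2)*(b - 1)*(b + 5/2)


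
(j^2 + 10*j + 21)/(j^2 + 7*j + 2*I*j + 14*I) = (j + 3)/(j + 2*I)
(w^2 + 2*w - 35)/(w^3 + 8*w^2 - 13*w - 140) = (w - 5)/(w^2 + w - 20)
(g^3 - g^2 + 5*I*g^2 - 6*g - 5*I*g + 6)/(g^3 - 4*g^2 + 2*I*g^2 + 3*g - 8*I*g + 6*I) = (g + 3*I)/(g - 3)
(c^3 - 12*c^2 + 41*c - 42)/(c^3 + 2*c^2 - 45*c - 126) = (c^2 - 5*c + 6)/(c^2 + 9*c + 18)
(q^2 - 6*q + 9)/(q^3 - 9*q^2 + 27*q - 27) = 1/(q - 3)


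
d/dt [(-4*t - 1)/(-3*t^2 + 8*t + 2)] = 6*t*(-2*t - 1)/(9*t^4 - 48*t^3 + 52*t^2 + 32*t + 4)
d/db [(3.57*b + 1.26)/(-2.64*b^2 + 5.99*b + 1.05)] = (9.4248*b^2 + 6.6528*b - 3.7989)/(6.9696*b^4 - 31.6272*b^3 + 30.3361*b^2 + 12.579*b + 1.1025)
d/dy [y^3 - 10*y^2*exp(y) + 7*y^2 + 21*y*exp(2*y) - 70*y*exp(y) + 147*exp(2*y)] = -10*y^2*exp(y) + 3*y^2 + 42*y*exp(2*y) - 90*y*exp(y) + 14*y + 315*exp(2*y) - 70*exp(y)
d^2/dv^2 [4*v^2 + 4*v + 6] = 8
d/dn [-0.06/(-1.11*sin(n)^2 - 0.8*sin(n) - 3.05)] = -(0.1332*sin(n) + 0.048)*cos(n)/(1.11*sin(n)^2 + 0.8*sin(n) + 3.05)^2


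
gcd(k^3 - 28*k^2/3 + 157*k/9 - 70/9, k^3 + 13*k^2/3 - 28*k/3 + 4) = k - 2/3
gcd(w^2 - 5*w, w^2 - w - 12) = 1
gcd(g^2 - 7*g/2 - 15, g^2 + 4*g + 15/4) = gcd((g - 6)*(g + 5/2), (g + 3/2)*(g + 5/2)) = g + 5/2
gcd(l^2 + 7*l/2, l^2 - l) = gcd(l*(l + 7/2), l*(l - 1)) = l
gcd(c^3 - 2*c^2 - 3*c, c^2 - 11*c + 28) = 1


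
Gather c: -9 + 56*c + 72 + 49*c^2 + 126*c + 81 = 49*c^2 + 182*c + 144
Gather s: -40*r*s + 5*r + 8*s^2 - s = 5*r + 8*s^2 + s*(-40*r - 1)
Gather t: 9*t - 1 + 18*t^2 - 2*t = 18*t^2 + 7*t - 1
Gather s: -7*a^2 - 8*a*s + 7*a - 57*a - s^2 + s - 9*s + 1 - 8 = -7*a^2 - 50*a - s^2 + s*(-8*a - 8) - 7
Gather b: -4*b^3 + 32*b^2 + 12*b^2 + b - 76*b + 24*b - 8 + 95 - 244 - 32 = -4*b^3 + 44*b^2 - 51*b - 189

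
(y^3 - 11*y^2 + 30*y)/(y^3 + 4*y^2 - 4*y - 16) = y*(y^2 - 11*y + 30)/(y^3 + 4*y^2 - 4*y - 16)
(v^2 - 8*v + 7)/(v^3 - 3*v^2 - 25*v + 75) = (v^2 - 8*v + 7)/(v^3 - 3*v^2 - 25*v + 75)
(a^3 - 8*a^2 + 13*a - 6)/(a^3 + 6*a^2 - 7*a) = (a^2 - 7*a + 6)/(a*(a + 7))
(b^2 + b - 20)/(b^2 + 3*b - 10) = (b - 4)/(b - 2)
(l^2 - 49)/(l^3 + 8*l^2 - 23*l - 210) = (l - 7)/(l^2 + l - 30)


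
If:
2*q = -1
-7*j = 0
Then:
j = 0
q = -1/2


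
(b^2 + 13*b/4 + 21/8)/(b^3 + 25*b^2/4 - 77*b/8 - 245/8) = (2*b + 3)/(2*b^2 + 9*b - 35)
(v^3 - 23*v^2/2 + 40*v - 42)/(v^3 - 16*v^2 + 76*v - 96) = (v - 7/2)/(v - 8)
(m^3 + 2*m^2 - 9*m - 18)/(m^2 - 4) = (m^2 - 9)/(m - 2)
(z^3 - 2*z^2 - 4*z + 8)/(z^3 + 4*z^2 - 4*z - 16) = (z - 2)/(z + 4)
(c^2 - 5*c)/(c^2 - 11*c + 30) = c/(c - 6)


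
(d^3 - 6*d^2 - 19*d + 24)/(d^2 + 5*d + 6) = (d^2 - 9*d + 8)/(d + 2)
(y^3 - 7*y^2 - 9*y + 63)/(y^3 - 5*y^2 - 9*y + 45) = (y - 7)/(y - 5)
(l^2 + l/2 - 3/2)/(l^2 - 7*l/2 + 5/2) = (2*l + 3)/(2*l - 5)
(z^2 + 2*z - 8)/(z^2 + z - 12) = (z - 2)/(z - 3)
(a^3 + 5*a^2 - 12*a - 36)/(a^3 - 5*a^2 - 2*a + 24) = (a + 6)/(a - 4)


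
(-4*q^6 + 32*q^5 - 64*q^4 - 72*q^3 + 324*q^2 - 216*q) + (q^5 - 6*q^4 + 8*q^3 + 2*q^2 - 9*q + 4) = -4*q^6 + 33*q^5 - 70*q^4 - 64*q^3 + 326*q^2 - 225*q + 4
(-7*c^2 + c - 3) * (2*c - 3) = -14*c^3 + 23*c^2 - 9*c + 9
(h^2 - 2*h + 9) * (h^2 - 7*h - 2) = h^4 - 9*h^3 + 21*h^2 - 59*h - 18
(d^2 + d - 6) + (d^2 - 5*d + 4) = 2*d^2 - 4*d - 2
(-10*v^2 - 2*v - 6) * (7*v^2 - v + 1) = -70*v^4 - 4*v^3 - 50*v^2 + 4*v - 6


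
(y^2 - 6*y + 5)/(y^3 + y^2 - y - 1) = (y - 5)/(y^2 + 2*y + 1)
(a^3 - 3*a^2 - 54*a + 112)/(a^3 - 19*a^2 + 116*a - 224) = (a^2 + 5*a - 14)/(a^2 - 11*a + 28)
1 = 1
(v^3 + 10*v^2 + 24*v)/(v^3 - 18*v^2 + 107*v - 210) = v*(v^2 + 10*v + 24)/(v^3 - 18*v^2 + 107*v - 210)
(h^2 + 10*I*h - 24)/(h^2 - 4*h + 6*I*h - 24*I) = (h + 4*I)/(h - 4)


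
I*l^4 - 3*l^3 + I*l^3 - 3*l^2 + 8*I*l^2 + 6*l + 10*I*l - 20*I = (l + 2)*(l - 2*I)*(l + 5*I)*(I*l - I)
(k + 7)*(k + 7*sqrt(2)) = k^2 + 7*k + 7*sqrt(2)*k + 49*sqrt(2)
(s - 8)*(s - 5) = s^2 - 13*s + 40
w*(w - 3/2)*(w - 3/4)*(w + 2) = w^4 - w^3/4 - 27*w^2/8 + 9*w/4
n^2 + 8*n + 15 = (n + 3)*(n + 5)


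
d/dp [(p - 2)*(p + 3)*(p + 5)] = 3*p^2 + 12*p - 1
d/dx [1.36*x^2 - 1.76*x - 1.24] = 2.72*x - 1.76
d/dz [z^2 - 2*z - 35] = 2*z - 2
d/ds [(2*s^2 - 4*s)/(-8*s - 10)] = 2*(-2*s^2 - 5*s + 5)/(16*s^2 + 40*s + 25)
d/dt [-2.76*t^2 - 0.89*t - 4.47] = -5.52*t - 0.89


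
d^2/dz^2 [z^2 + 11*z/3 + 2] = 2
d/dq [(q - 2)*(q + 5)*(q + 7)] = 3*q^2 + 20*q + 11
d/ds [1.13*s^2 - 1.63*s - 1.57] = 2.26*s - 1.63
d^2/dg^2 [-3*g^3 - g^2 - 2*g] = -18*g - 2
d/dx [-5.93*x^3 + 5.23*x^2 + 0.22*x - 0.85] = -17.79*x^2 + 10.46*x + 0.22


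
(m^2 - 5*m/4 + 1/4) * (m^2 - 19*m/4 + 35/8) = m^4 - 6*m^3 + 169*m^2/16 - 213*m/32 + 35/32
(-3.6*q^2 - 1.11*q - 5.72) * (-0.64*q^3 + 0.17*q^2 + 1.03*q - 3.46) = 2.304*q^5 + 0.0983999999999999*q^4 - 0.2359*q^3 + 10.3403*q^2 - 2.051*q + 19.7912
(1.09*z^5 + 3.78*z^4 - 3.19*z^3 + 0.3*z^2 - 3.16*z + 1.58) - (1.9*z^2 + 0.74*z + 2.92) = 1.09*z^5 + 3.78*z^4 - 3.19*z^3 - 1.6*z^2 - 3.9*z - 1.34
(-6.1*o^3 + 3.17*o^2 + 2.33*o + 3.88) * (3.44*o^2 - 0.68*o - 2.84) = -20.984*o^5 + 15.0528*o^4 + 23.1836*o^3 + 2.76*o^2 - 9.2556*o - 11.0192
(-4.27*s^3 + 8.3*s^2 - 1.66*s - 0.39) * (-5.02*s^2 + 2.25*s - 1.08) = 21.4354*s^5 - 51.2735*s^4 + 31.6198*s^3 - 10.7412*s^2 + 0.9153*s + 0.4212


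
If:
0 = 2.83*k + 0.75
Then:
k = -0.27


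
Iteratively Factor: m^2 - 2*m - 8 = (m - 4)*(m + 2)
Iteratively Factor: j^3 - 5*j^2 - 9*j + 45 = (j - 5)*(j^2 - 9) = (j - 5)*(j + 3)*(j - 3)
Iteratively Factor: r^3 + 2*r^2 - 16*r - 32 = (r - 4)*(r^2 + 6*r + 8) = (r - 4)*(r + 2)*(r + 4)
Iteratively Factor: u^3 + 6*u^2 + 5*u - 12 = (u - 1)*(u^2 + 7*u + 12) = (u - 1)*(u + 3)*(u + 4)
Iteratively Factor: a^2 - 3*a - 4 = (a + 1)*(a - 4)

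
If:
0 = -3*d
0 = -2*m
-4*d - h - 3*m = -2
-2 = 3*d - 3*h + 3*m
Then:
No Solution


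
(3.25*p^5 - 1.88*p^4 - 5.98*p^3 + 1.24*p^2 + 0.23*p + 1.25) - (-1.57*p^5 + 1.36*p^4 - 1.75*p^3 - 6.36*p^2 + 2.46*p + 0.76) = 4.82*p^5 - 3.24*p^4 - 4.23*p^3 + 7.6*p^2 - 2.23*p + 0.49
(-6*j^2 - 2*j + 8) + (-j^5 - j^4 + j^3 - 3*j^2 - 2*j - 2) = -j^5 - j^4 + j^3 - 9*j^2 - 4*j + 6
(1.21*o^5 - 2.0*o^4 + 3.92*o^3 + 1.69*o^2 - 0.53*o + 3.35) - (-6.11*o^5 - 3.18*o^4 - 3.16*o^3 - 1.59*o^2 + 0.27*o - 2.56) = 7.32*o^5 + 1.18*o^4 + 7.08*o^3 + 3.28*o^2 - 0.8*o + 5.91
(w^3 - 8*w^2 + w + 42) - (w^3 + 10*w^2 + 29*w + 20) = -18*w^2 - 28*w + 22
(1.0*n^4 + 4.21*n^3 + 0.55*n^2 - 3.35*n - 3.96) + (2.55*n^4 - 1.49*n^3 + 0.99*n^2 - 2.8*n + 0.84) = 3.55*n^4 + 2.72*n^3 + 1.54*n^2 - 6.15*n - 3.12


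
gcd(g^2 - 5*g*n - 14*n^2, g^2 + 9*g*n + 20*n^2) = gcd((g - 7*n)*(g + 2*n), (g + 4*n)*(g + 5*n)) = 1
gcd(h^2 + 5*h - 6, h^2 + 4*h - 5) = h - 1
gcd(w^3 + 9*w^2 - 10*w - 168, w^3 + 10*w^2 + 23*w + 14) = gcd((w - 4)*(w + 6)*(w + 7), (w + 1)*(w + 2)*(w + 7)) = w + 7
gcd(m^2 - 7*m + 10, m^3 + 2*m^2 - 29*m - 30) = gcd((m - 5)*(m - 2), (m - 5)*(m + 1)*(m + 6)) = m - 5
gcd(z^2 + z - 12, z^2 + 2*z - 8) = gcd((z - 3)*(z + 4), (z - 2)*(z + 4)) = z + 4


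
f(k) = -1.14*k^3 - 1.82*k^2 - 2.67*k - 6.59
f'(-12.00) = -451.47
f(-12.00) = 1733.29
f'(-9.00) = -246.93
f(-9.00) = 701.08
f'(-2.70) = -17.77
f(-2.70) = 9.79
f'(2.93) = -42.70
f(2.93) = -58.71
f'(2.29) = -28.94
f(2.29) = -35.94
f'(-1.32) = -3.82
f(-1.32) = -3.61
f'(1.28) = -12.93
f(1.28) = -15.38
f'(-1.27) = -3.56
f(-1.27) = -3.80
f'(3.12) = -47.32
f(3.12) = -67.26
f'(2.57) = -34.61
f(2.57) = -44.82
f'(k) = -3.42*k^2 - 3.64*k - 2.67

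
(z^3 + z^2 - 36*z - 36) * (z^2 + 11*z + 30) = z^5 + 12*z^4 + 5*z^3 - 402*z^2 - 1476*z - 1080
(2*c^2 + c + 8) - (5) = 2*c^2 + c + 3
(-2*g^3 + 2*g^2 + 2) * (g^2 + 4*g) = -2*g^5 - 6*g^4 + 8*g^3 + 2*g^2 + 8*g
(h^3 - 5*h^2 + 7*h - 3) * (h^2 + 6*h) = h^5 + h^4 - 23*h^3 + 39*h^2 - 18*h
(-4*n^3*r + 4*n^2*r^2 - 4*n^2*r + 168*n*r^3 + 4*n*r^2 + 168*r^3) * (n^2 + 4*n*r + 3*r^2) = -4*n^5*r - 12*n^4*r^2 - 4*n^4*r + 172*n^3*r^3 - 12*n^3*r^2 + 684*n^2*r^4 + 172*n^2*r^3 + 504*n*r^5 + 684*n*r^4 + 504*r^5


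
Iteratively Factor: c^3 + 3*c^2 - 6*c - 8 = (c + 4)*(c^2 - c - 2) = (c - 2)*(c + 4)*(c + 1)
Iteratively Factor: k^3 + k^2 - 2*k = (k + 2)*(k^2 - k) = (k - 1)*(k + 2)*(k)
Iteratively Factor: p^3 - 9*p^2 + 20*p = (p - 5)*(p^2 - 4*p) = (p - 5)*(p - 4)*(p)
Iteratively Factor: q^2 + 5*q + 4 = (q + 4)*(q + 1)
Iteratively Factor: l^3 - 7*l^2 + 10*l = (l - 2)*(l^2 - 5*l) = l*(l - 2)*(l - 5)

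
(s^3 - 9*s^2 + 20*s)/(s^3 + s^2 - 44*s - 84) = s*(s^2 - 9*s + 20)/(s^3 + s^2 - 44*s - 84)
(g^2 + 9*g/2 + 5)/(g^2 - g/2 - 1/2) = (2*g^2 + 9*g + 10)/(2*g^2 - g - 1)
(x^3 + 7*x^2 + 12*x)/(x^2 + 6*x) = (x^2 + 7*x + 12)/(x + 6)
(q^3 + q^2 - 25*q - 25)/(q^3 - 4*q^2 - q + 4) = (q^2 - 25)/(q^2 - 5*q + 4)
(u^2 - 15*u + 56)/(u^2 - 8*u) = (u - 7)/u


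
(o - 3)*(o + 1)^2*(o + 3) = o^4 + 2*o^3 - 8*o^2 - 18*o - 9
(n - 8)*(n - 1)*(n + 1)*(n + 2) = n^4 - 6*n^3 - 17*n^2 + 6*n + 16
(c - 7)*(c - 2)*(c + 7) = c^3 - 2*c^2 - 49*c + 98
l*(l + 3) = l^2 + 3*l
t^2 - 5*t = t*(t - 5)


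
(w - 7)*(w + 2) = w^2 - 5*w - 14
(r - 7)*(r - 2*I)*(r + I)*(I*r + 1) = I*r^4 + 2*r^3 - 7*I*r^3 - 14*r^2 + I*r^2 + 2*r - 7*I*r - 14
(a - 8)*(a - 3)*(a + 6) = a^3 - 5*a^2 - 42*a + 144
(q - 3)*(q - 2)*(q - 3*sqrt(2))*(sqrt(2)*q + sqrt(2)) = sqrt(2)*q^4 - 6*q^3 - 4*sqrt(2)*q^3 + sqrt(2)*q^2 + 24*q^2 - 6*q + 6*sqrt(2)*q - 36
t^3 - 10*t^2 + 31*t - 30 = (t - 5)*(t - 3)*(t - 2)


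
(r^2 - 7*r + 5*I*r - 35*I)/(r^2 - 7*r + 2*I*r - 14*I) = (r + 5*I)/(r + 2*I)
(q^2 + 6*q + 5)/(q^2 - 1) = (q + 5)/(q - 1)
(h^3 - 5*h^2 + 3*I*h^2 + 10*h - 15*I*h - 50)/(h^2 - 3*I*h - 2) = (h^2 + 5*h*(-1 + I) - 25*I)/(h - I)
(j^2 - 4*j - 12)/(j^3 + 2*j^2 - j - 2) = (j - 6)/(j^2 - 1)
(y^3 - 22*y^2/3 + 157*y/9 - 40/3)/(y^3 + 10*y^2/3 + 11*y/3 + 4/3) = (9*y^3 - 66*y^2 + 157*y - 120)/(3*(3*y^3 + 10*y^2 + 11*y + 4))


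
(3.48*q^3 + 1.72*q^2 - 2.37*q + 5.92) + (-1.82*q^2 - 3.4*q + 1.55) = 3.48*q^3 - 0.1*q^2 - 5.77*q + 7.47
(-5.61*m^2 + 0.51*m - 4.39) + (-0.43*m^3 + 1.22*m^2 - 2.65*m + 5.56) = -0.43*m^3 - 4.39*m^2 - 2.14*m + 1.17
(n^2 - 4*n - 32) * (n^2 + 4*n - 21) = n^4 - 69*n^2 - 44*n + 672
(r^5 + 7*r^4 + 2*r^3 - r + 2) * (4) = 4*r^5 + 28*r^4 + 8*r^3 - 4*r + 8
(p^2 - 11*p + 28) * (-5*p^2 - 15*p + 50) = -5*p^4 + 40*p^3 + 75*p^2 - 970*p + 1400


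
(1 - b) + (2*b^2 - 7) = 2*b^2 - b - 6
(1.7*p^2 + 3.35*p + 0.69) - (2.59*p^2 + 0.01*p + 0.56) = -0.89*p^2 + 3.34*p + 0.13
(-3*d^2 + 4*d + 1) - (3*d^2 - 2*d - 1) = -6*d^2 + 6*d + 2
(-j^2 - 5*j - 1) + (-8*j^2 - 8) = -9*j^2 - 5*j - 9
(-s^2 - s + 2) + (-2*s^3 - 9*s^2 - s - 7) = -2*s^3 - 10*s^2 - 2*s - 5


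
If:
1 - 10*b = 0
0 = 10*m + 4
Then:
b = 1/10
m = -2/5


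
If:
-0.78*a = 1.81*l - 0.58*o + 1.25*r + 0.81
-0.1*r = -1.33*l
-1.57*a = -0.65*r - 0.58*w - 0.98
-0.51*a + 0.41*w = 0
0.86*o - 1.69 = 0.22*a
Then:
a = 0.99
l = -0.02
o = 2.22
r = -0.21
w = 1.23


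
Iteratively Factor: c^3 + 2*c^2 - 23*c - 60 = (c - 5)*(c^2 + 7*c + 12) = (c - 5)*(c + 3)*(c + 4)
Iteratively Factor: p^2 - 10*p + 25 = (p - 5)*(p - 5)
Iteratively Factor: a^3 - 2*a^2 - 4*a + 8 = (a - 2)*(a^2 - 4) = (a - 2)^2*(a + 2)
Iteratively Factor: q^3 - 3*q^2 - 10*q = (q + 2)*(q^2 - 5*q) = (q - 5)*(q + 2)*(q)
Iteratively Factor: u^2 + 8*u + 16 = (u + 4)*(u + 4)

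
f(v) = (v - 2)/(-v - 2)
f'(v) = 1/(-v - 2) + (v - 2)/(-v - 2)^2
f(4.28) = -0.36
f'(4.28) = -0.10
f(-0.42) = 1.53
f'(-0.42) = -1.60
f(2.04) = -0.01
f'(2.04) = -0.25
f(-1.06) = 3.26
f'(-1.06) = -4.53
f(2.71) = -0.15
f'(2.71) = -0.18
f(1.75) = 0.07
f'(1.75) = -0.28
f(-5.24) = -2.23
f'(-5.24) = -0.38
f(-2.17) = -24.53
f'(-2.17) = -138.41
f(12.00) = -0.71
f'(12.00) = -0.02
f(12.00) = -0.71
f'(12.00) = -0.02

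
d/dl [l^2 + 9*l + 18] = 2*l + 9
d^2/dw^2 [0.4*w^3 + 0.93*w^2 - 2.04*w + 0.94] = 2.4*w + 1.86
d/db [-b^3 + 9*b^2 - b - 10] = -3*b^2 + 18*b - 1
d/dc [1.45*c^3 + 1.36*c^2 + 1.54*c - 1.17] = 4.35*c^2 + 2.72*c + 1.54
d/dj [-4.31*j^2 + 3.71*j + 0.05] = 3.71 - 8.62*j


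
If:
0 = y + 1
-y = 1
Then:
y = -1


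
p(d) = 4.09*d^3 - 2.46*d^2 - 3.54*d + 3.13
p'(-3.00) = 121.65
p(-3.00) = -118.82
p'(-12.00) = 1822.38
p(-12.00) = -7376.15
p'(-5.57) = 404.54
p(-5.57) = -760.26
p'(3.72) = 147.95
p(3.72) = 166.47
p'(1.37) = 12.75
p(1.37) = 4.18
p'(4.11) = 183.50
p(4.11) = 230.98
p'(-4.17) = 230.34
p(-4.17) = -321.46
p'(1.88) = 30.58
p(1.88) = 14.96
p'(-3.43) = 157.69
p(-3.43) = -178.72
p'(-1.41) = 27.79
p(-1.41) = -8.23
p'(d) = 12.27*d^2 - 4.92*d - 3.54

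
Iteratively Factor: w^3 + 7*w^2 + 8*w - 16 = (w - 1)*(w^2 + 8*w + 16) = (w - 1)*(w + 4)*(w + 4)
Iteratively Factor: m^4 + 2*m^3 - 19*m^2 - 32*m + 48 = (m + 3)*(m^3 - m^2 - 16*m + 16) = (m + 3)*(m + 4)*(m^2 - 5*m + 4) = (m - 4)*(m + 3)*(m + 4)*(m - 1)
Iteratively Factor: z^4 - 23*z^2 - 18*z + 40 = (z - 5)*(z^3 + 5*z^2 + 2*z - 8) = (z - 5)*(z + 2)*(z^2 + 3*z - 4) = (z - 5)*(z - 1)*(z + 2)*(z + 4)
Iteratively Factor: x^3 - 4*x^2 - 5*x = (x + 1)*(x^2 - 5*x) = (x - 5)*(x + 1)*(x)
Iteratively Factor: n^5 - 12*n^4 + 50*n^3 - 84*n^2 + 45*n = (n - 1)*(n^4 - 11*n^3 + 39*n^2 - 45*n) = (n - 3)*(n - 1)*(n^3 - 8*n^2 + 15*n) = n*(n - 3)*(n - 1)*(n^2 - 8*n + 15) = n*(n - 5)*(n - 3)*(n - 1)*(n - 3)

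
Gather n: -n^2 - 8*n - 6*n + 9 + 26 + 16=-n^2 - 14*n + 51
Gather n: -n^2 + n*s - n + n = -n^2 + n*s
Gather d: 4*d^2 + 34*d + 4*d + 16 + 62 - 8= 4*d^2 + 38*d + 70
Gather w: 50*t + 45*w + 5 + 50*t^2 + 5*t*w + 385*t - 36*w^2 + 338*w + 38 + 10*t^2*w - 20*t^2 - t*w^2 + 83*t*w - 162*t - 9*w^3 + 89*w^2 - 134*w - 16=30*t^2 + 273*t - 9*w^3 + w^2*(53 - t) + w*(10*t^2 + 88*t + 249) + 27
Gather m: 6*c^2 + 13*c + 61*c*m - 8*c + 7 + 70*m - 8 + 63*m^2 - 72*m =6*c^2 + 5*c + 63*m^2 + m*(61*c - 2) - 1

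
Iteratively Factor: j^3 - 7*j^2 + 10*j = (j)*(j^2 - 7*j + 10) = j*(j - 5)*(j - 2)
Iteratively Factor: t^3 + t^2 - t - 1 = (t + 1)*(t^2 - 1) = (t - 1)*(t + 1)*(t + 1)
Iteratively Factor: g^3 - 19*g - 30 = (g + 3)*(g^2 - 3*g - 10) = (g + 2)*(g + 3)*(g - 5)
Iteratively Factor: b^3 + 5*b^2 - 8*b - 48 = (b - 3)*(b^2 + 8*b + 16) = (b - 3)*(b + 4)*(b + 4)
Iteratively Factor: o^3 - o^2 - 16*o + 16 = (o - 4)*(o^2 + 3*o - 4) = (o - 4)*(o - 1)*(o + 4)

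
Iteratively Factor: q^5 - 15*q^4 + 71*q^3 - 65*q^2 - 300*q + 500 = (q - 5)*(q^4 - 10*q^3 + 21*q^2 + 40*q - 100) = (q - 5)^2*(q^3 - 5*q^2 - 4*q + 20) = (q - 5)^2*(q + 2)*(q^2 - 7*q + 10) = (q - 5)^2*(q - 2)*(q + 2)*(q - 5)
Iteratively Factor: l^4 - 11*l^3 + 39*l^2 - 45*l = (l - 5)*(l^3 - 6*l^2 + 9*l) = (l - 5)*(l - 3)*(l^2 - 3*l) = l*(l - 5)*(l - 3)*(l - 3)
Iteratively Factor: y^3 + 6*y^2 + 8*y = (y)*(y^2 + 6*y + 8) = y*(y + 2)*(y + 4)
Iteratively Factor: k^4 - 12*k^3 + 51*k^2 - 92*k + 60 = (k - 5)*(k^3 - 7*k^2 + 16*k - 12) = (k - 5)*(k - 3)*(k^2 - 4*k + 4) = (k - 5)*(k - 3)*(k - 2)*(k - 2)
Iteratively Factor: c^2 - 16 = (c - 4)*(c + 4)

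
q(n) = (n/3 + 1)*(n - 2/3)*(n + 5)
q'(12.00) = 205.89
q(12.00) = 963.33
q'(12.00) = 205.89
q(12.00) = 963.33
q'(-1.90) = -2.46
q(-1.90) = -2.92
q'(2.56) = 22.29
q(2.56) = 26.53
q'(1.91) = 16.21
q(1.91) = 14.06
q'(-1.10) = -0.95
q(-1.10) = -4.36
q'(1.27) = 11.04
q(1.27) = 5.38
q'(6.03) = 69.06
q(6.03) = 178.06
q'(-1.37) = -1.60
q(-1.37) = -4.02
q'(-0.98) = -0.61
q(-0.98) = -4.46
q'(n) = (n/3 + 1)*(n - 2/3) + (n/3 + 1)*(n + 5) + (n - 2/3)*(n + 5)/3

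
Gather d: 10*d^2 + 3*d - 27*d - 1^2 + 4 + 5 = 10*d^2 - 24*d + 8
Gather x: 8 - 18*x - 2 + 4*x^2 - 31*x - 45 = 4*x^2 - 49*x - 39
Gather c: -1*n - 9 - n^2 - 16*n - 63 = -n^2 - 17*n - 72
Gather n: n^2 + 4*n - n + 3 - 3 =n^2 + 3*n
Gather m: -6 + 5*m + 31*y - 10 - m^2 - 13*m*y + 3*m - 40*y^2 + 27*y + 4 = -m^2 + m*(8 - 13*y) - 40*y^2 + 58*y - 12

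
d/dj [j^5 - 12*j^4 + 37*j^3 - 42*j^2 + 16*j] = 5*j^4 - 48*j^3 + 111*j^2 - 84*j + 16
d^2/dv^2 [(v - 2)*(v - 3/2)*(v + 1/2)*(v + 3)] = 12*v^2 - 31/2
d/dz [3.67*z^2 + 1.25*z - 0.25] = 7.34*z + 1.25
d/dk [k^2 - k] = 2*k - 1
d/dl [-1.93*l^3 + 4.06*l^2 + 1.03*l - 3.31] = -5.79*l^2 + 8.12*l + 1.03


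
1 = 1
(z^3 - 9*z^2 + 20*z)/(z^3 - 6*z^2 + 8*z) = (z - 5)/(z - 2)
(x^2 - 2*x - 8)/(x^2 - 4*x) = (x + 2)/x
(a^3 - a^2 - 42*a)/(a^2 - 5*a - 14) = a*(a + 6)/(a + 2)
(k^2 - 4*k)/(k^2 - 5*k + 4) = k/(k - 1)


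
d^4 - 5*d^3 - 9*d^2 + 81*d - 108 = (d - 3)^3*(d + 4)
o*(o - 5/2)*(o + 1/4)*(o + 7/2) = o^4 + 5*o^3/4 - 17*o^2/2 - 35*o/16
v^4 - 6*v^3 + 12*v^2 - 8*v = v*(v - 2)^3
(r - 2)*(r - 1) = r^2 - 3*r + 2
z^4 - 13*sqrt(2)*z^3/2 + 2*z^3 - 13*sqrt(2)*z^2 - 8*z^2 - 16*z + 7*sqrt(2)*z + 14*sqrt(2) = (z + 2)*(z - 7*sqrt(2))*(z - sqrt(2)/2)*(z + sqrt(2))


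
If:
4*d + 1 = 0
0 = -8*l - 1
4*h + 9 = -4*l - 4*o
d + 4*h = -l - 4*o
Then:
No Solution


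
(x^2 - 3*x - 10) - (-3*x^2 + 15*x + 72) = 4*x^2 - 18*x - 82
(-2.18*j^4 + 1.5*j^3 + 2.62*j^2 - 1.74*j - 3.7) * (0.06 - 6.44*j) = 14.0392*j^5 - 9.7908*j^4 - 16.7828*j^3 + 11.3628*j^2 + 23.7236*j - 0.222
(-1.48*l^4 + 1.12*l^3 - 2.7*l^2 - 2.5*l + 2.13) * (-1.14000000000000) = 1.6872*l^4 - 1.2768*l^3 + 3.078*l^2 + 2.85*l - 2.4282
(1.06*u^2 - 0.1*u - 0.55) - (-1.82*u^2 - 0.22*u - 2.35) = 2.88*u^2 + 0.12*u + 1.8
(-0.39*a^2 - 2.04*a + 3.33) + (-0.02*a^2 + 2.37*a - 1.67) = -0.41*a^2 + 0.33*a + 1.66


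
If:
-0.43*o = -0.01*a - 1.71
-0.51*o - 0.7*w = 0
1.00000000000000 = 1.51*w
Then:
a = -210.09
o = -0.91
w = 0.66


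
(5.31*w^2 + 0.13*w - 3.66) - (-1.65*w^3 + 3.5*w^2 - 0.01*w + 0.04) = 1.65*w^3 + 1.81*w^2 + 0.14*w - 3.7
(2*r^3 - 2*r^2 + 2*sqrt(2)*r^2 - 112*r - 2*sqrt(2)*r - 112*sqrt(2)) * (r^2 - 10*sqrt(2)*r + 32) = 2*r^5 - 18*sqrt(2)*r^4 - 2*r^4 - 88*r^3 + 18*sqrt(2)*r^3 - 24*r^2 + 1072*sqrt(2)*r^2 - 1344*r - 64*sqrt(2)*r - 3584*sqrt(2)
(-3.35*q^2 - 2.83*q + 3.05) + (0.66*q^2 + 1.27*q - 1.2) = -2.69*q^2 - 1.56*q + 1.85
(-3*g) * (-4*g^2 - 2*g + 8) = 12*g^3 + 6*g^2 - 24*g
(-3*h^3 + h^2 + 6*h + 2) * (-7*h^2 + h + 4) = 21*h^5 - 10*h^4 - 53*h^3 - 4*h^2 + 26*h + 8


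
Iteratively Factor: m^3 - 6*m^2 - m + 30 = (m - 3)*(m^2 - 3*m - 10) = (m - 3)*(m + 2)*(m - 5)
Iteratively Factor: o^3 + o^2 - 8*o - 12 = (o + 2)*(o^2 - o - 6) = (o - 3)*(o + 2)*(o + 2)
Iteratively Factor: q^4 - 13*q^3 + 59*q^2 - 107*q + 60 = (q - 3)*(q^3 - 10*q^2 + 29*q - 20) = (q - 4)*(q - 3)*(q^2 - 6*q + 5) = (q - 4)*(q - 3)*(q - 1)*(q - 5)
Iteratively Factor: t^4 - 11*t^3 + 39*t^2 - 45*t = (t - 5)*(t^3 - 6*t^2 + 9*t) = (t - 5)*(t - 3)*(t^2 - 3*t) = t*(t - 5)*(t - 3)*(t - 3)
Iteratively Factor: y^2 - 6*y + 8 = (y - 4)*(y - 2)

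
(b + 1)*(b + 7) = b^2 + 8*b + 7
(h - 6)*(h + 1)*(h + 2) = h^3 - 3*h^2 - 16*h - 12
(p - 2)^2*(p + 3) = p^3 - p^2 - 8*p + 12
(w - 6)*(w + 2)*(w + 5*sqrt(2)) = w^3 - 4*w^2 + 5*sqrt(2)*w^2 - 20*sqrt(2)*w - 12*w - 60*sqrt(2)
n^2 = n^2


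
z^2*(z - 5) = z^3 - 5*z^2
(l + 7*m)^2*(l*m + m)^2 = l^4*m^2 + 14*l^3*m^3 + 2*l^3*m^2 + 49*l^2*m^4 + 28*l^2*m^3 + l^2*m^2 + 98*l*m^4 + 14*l*m^3 + 49*m^4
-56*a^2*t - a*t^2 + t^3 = t*(-8*a + t)*(7*a + t)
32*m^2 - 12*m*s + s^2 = (-8*m + s)*(-4*m + s)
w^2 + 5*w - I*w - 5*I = (w + 5)*(w - I)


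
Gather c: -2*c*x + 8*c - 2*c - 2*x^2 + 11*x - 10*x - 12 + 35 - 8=c*(6 - 2*x) - 2*x^2 + x + 15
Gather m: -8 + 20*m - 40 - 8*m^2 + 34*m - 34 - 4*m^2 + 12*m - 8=-12*m^2 + 66*m - 90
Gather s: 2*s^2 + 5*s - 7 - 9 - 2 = 2*s^2 + 5*s - 18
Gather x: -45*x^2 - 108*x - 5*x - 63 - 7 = -45*x^2 - 113*x - 70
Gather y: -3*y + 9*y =6*y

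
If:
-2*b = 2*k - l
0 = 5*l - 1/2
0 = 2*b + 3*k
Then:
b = 3/20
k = -1/10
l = 1/10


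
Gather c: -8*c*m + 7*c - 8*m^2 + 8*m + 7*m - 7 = c*(7 - 8*m) - 8*m^2 + 15*m - 7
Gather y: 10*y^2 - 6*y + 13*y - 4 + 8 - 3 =10*y^2 + 7*y + 1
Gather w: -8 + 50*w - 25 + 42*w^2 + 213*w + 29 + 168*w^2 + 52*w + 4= 210*w^2 + 315*w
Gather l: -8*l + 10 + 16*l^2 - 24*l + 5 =16*l^2 - 32*l + 15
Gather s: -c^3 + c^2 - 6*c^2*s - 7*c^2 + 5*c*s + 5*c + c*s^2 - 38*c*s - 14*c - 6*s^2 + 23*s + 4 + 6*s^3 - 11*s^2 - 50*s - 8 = -c^3 - 6*c^2 - 9*c + 6*s^3 + s^2*(c - 17) + s*(-6*c^2 - 33*c - 27) - 4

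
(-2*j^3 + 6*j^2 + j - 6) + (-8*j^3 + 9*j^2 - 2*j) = -10*j^3 + 15*j^2 - j - 6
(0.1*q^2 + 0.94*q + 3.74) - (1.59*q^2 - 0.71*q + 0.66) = -1.49*q^2 + 1.65*q + 3.08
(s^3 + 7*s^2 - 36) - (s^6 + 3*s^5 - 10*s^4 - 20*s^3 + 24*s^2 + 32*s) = -s^6 - 3*s^5 + 10*s^4 + 21*s^3 - 17*s^2 - 32*s - 36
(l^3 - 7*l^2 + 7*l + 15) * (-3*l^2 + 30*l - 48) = -3*l^5 + 51*l^4 - 279*l^3 + 501*l^2 + 114*l - 720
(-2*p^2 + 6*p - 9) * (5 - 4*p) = 8*p^3 - 34*p^2 + 66*p - 45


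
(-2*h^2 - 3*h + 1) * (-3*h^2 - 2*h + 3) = 6*h^4 + 13*h^3 - 3*h^2 - 11*h + 3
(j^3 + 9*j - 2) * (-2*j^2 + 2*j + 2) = -2*j^5 + 2*j^4 - 16*j^3 + 22*j^2 + 14*j - 4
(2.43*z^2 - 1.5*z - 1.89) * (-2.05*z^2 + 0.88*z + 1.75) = -4.9815*z^4 + 5.2134*z^3 + 6.807*z^2 - 4.2882*z - 3.3075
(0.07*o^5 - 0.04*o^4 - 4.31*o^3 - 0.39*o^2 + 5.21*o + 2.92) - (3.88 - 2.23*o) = 0.07*o^5 - 0.04*o^4 - 4.31*o^3 - 0.39*o^2 + 7.44*o - 0.96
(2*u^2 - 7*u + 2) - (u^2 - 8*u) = u^2 + u + 2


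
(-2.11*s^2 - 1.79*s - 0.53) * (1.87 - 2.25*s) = 4.7475*s^3 + 0.0817999999999999*s^2 - 2.1548*s - 0.9911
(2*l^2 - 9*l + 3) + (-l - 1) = 2*l^2 - 10*l + 2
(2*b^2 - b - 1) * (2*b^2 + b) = 4*b^4 - 3*b^2 - b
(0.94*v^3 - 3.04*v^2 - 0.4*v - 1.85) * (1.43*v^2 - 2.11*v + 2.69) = 1.3442*v^5 - 6.3306*v^4 + 8.371*v^3 - 9.9791*v^2 + 2.8275*v - 4.9765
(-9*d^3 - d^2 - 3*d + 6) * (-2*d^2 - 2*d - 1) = 18*d^5 + 20*d^4 + 17*d^3 - 5*d^2 - 9*d - 6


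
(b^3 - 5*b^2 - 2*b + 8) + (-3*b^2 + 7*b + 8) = b^3 - 8*b^2 + 5*b + 16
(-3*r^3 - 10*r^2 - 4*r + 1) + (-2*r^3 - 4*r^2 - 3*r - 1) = -5*r^3 - 14*r^2 - 7*r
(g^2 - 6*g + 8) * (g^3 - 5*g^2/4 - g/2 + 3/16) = g^5 - 29*g^4/4 + 15*g^3 - 109*g^2/16 - 41*g/8 + 3/2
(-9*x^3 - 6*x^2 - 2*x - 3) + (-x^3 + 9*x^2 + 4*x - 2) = -10*x^3 + 3*x^2 + 2*x - 5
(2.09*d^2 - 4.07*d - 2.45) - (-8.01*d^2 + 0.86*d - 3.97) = 10.1*d^2 - 4.93*d + 1.52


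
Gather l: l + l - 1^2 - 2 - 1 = 2*l - 4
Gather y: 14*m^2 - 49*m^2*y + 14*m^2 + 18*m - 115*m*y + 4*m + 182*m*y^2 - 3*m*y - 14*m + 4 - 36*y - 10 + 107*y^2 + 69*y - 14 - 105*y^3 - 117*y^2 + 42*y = 28*m^2 + 8*m - 105*y^3 + y^2*(182*m - 10) + y*(-49*m^2 - 118*m + 75) - 20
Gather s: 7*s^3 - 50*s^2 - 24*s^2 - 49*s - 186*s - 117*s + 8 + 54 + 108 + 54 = 7*s^3 - 74*s^2 - 352*s + 224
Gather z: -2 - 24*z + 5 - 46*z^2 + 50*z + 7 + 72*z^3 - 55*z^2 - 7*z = 72*z^3 - 101*z^2 + 19*z + 10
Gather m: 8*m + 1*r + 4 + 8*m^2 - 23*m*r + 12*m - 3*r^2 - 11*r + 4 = 8*m^2 + m*(20 - 23*r) - 3*r^2 - 10*r + 8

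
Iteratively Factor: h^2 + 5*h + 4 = (h + 1)*(h + 4)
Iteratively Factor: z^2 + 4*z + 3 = (z + 1)*(z + 3)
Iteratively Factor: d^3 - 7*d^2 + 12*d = (d - 4)*(d^2 - 3*d) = d*(d - 4)*(d - 3)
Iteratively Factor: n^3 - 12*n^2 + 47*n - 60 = (n - 4)*(n^2 - 8*n + 15) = (n - 5)*(n - 4)*(n - 3)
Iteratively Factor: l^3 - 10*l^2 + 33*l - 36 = (l - 3)*(l^2 - 7*l + 12) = (l - 3)^2*(l - 4)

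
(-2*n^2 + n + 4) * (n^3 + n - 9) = -2*n^5 + n^4 + 2*n^3 + 19*n^2 - 5*n - 36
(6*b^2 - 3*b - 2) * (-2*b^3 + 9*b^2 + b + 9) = -12*b^5 + 60*b^4 - 17*b^3 + 33*b^2 - 29*b - 18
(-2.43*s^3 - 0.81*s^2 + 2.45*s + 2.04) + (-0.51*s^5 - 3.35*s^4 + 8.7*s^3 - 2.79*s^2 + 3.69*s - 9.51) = -0.51*s^5 - 3.35*s^4 + 6.27*s^3 - 3.6*s^2 + 6.14*s - 7.47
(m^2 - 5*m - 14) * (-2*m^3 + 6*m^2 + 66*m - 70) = -2*m^5 + 16*m^4 + 64*m^3 - 484*m^2 - 574*m + 980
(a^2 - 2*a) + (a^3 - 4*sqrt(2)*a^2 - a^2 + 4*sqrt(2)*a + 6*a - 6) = a^3 - 4*sqrt(2)*a^2 + 4*a + 4*sqrt(2)*a - 6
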